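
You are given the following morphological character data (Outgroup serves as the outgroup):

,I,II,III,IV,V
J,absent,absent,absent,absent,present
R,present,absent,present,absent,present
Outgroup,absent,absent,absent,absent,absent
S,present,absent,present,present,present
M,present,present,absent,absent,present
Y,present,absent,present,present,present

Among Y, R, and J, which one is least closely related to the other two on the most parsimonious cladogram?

J

The outgroup has state 'absent' for every character, so 'present' is the derived state throughout.
I (derived state 'present') is shared by M, R, S, and Y — a synapomorphy uniting that clade.
II: derived state 'present' in M only — an autapomorphy, so it tells us nothing about relationships among taxa.
Only R, S, and Y show the derived state 'present' for III, supporting them as a clade.
IV (derived state 'present') is shared by S and Y — a synapomorphy uniting that clade.
All ingroup taxa share the derived state 'present' for V; it defines the ingroup but does not resolve relationships within it.
Most parsimonious ingroup topology: (J,(((Y,S),R),M)).
Y and R share a more recent common ancestor with each other than either does with J, so J is the least closely related of the three.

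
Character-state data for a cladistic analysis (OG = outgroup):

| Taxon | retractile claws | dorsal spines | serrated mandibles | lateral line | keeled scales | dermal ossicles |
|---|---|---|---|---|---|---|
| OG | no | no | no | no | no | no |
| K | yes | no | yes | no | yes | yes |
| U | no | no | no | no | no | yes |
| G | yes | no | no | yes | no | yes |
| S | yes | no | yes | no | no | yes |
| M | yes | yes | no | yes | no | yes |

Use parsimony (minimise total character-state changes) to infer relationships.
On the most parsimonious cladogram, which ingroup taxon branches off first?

U

The outgroup has state 'no' for every character, so 'yes' is the derived state throughout.
retractile claws (derived state 'yes') is shared by G, K, M, and S — a synapomorphy uniting that clade.
dorsal spines (derived state 'yes') is unique to M (autapomorphy; uninformative for grouping).
serrated mandibles: derived state 'yes' in K and S only — synapomorphy for {K, S}.
lateral line (derived state 'yes') is shared by G and M — a synapomorphy uniting that clade.
keeled scales (derived state 'yes') is unique to K (autapomorphy; uninformative for grouping).
dermal ossicles (derived state 'yes') is shared by all ingroup taxa — unites the whole ingroup.
Most parsimonious ingroup topology: (((K,S),(G,M)),U).
U is sister to the clade containing all other ingroup taxa, so it is the earliest-diverging (most basal) ingroup lineage.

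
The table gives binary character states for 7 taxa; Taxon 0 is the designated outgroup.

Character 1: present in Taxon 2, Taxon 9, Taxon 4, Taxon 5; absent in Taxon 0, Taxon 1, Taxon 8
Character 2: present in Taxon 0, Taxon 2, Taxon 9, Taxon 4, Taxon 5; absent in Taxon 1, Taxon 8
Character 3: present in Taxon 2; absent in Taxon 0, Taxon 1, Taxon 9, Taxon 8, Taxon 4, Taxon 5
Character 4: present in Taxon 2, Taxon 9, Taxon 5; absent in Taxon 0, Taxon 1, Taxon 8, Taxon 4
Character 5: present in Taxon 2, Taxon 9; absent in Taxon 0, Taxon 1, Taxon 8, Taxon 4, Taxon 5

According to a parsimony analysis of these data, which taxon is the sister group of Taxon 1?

Character polarity is set by the outgroup: the derived state is whichever differs from the outgroup's state, so for Character 2 the derived state is 'absent', and for the remaining characters it is 'present'.
Character 1 (derived state 'present') is shared by Taxon 2, Taxon 4, Taxon 5, and Taxon 9 — a synapomorphy uniting that clade.
Character 2: derived state 'absent' in Taxon 1 and Taxon 8 only — synapomorphy for {Taxon 1, Taxon 8}.
Character 3: derived state 'present' in Taxon 2 only — an autapomorphy, so it tells us nothing about relationships among taxa.
Character 4: derived state 'present' in Taxon 2, Taxon 5, and Taxon 9 only — synapomorphy for {Taxon 2, Taxon 5, Taxon 9}.
Character 5: derived state 'present' in Taxon 2 and Taxon 9 only — synapomorphy for {Taxon 2, Taxon 9}.
Most parsimonious ingroup topology: ((Taxon 1,Taxon 8),(((Taxon 2,Taxon 9),Taxon 5),Taxon 4)).
Taxon 1 and Taxon 8 form a cherry on this tree, so they are sister taxa.

Taxon 8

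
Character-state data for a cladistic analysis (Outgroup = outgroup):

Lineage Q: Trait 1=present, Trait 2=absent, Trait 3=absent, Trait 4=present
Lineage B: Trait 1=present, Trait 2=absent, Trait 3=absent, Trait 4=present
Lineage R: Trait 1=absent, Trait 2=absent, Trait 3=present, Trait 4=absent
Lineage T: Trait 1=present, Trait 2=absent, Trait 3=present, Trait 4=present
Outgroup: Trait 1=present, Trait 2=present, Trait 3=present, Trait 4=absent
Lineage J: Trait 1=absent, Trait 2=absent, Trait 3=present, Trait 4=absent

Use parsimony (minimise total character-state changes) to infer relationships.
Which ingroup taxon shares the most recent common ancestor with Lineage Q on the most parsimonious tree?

Lineage B

Character polarity is set by the outgroup: the derived state is whichever differs from the outgroup's state, so for Trait 1, Trait 2, Trait 3 the derived state is 'absent', and for the remaining characters it is 'present'.
Only Lineage J and Lineage R show the derived state 'absent' for Trait 1, supporting them as a clade.
All ingroup taxa share the derived state 'absent' for Trait 2; it defines the ingroup but does not resolve relationships within it.
Trait 3: derived state 'absent' in Lineage B and Lineage Q only — synapomorphy for {Lineage B, Lineage Q}.
Only Lineage B, Lineage Q, and Lineage T show the derived state 'present' for Trait 4, supporting them as a clade.
Most parsimonious ingroup topology: ((Lineage R,Lineage J),((Lineage Q,Lineage B),Lineage T)).
Lineage Q and Lineage B form a cherry on this tree, so they are sister taxa.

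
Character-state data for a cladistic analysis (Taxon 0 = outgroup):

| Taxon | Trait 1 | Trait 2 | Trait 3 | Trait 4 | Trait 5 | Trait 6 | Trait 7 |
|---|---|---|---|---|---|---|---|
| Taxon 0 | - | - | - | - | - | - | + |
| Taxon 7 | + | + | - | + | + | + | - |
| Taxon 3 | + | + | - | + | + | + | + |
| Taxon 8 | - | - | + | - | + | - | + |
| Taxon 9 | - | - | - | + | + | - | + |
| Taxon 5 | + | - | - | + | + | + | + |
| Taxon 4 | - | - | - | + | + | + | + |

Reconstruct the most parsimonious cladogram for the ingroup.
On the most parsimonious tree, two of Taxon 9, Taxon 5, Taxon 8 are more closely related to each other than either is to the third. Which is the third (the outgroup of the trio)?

Character polarity is set by the outgroup: the derived state is whichever differs from the outgroup's state, so for Trait 7 the derived state is '-', and for the remaining characters it is '+'.
Trait 1: derived state '+' in Taxon 3, Taxon 5, and Taxon 7 only — synapomorphy for {Taxon 3, Taxon 5, Taxon 7}.
Trait 2 (derived state '+') is shared by Taxon 3 and Taxon 7 — a synapomorphy uniting that clade.
Trait 3: derived state '+' in Taxon 8 only — an autapomorphy, so it tells us nothing about relationships among taxa.
Trait 4 (derived state '+') is shared by Taxon 3, Taxon 4, Taxon 5, Taxon 7, and Taxon 9 — a synapomorphy uniting that clade.
Trait 5 (derived state '+') is shared by all ingroup taxa — unites the whole ingroup.
Trait 6 (derived state '+') is shared by Taxon 3, Taxon 4, Taxon 5, and Taxon 7 — a synapomorphy uniting that clade.
Trait 7 (derived state '-') is unique to Taxon 7 (autapomorphy; uninformative for grouping).
Most parsimonious ingroup topology: (((((Taxon 7,Taxon 3),Taxon 5),Taxon 4),Taxon 9),Taxon 8).
Taxon 5 and Taxon 9 share a more recent common ancestor with each other than either does with Taxon 8, so Taxon 8 is the least closely related of the three.

Taxon 8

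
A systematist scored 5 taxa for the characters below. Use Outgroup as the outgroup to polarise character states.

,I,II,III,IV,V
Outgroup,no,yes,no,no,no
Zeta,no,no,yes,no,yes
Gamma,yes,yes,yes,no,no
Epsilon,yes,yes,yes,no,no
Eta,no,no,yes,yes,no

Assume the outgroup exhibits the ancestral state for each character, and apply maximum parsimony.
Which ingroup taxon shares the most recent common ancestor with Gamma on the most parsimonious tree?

Character polarity is set by the outgroup: the derived state is whichever differs from the outgroup's state, so for II the derived state is 'no', and for the remaining characters it is 'yes'.
I (derived state 'yes') is shared by Epsilon and Gamma — a synapomorphy uniting that clade.
Only Eta and Zeta show the derived state 'no' for II, supporting them as a clade.
III (derived state 'yes') is shared by all ingroup taxa — unites the whole ingroup.
IV (derived state 'yes') is unique to Eta (autapomorphy; uninformative for grouping).
V (derived state 'yes') is unique to Zeta (autapomorphy; uninformative for grouping).
Most parsimonious ingroup topology: ((Zeta,Eta),(Gamma,Epsilon)).
Gamma and Epsilon form a cherry on this tree, so they are sister taxa.

Epsilon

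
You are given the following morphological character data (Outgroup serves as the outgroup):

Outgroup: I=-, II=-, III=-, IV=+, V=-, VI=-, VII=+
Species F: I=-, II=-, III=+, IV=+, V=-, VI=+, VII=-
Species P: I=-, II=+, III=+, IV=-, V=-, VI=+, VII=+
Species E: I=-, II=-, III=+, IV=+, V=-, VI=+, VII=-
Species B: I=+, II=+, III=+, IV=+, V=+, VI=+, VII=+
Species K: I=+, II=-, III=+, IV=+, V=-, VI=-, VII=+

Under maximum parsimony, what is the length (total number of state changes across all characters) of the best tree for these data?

8

Character polarity is set by the outgroup: the derived state is whichever differs from the outgroup's state, so for IV, VII the derived state is '-', and for the remaining characters it is '+'.
I (state '+') occurs in Species B and Species K but conflicts with the nesting implied by the other characters — most parsimoniously interpreted as homoplasy.
II: derived state '+' in Species B and Species P only — synapomorphy for {Species B, Species P}.
All ingroup taxa share the derived state '+' for III; it defines the ingroup but does not resolve relationships within it.
IV (derived state '-') is unique to Species P (autapomorphy; uninformative for grouping).
V (derived state '+') is unique to Species B (autapomorphy; uninformative for grouping).
VI (derived state '+') is shared by Species B, Species E, Species F, and Species P — a synapomorphy uniting that clade.
Only Species E and Species F show the derived state '-' for VII, supporting them as a clade.
Most parsimonious ingroup topology: (((Species F,Species E),(Species P,Species B)),Species K).
Changes per character on this tree: I: 2; II: 1; III: 1; IV: 1; V: 1; VI: 1; VII: 1.
Total = 8.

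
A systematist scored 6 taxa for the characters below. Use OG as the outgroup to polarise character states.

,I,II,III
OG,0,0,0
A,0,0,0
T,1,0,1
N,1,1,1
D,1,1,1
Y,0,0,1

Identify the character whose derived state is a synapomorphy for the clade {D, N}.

II

The outgroup has state '0' for every character, so '1' is the derived state throughout.
I (derived state '1') is shared by D, N, and T — a synapomorphy uniting that clade.
II (derived state '1') is shared by D and N — a synapomorphy uniting that clade.
III (derived state '1') is shared by D, N, T, and Y — a synapomorphy uniting that clade.
Most parsimonious ingroup topology: (A,((T,(N,D)),Y)).
The clade {D, N} is supported by II: its derived state '1' occurs in exactly those taxa and in no other taxon (including the outgroup).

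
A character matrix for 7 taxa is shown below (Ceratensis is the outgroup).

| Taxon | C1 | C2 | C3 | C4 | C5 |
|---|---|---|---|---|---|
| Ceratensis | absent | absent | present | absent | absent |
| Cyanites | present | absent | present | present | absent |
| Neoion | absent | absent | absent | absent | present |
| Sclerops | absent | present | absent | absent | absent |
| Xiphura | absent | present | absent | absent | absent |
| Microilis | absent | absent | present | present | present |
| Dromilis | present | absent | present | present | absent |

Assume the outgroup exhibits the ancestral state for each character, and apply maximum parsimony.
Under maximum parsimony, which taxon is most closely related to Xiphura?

Character polarity is set by the outgroup: the derived state is whichever differs from the outgroup's state, so for C3 the derived state is 'absent', and for the remaining characters it is 'present'.
Only Cyanites and Dromilis show the derived state 'present' for C1, supporting them as a clade.
Only Sclerops and Xiphura show the derived state 'present' for C2, supporting them as a clade.
C3: derived state 'absent' in Neoion, Sclerops, and Xiphura only — synapomorphy for {Neoion, Sclerops, Xiphura}.
Only Cyanites, Dromilis, and Microilis show the derived state 'present' for C4, supporting them as a clade.
C5 groups Microilis and Neoion, which is incompatible with the clades supported by the remaining characters; treating it as convergent (homoplasy) costs fewer steps than any alternative tree.
Most parsimonious ingroup topology: (((Cyanites,Dromilis),Microilis),(Neoion,(Sclerops,Xiphura))).
Xiphura and Sclerops form a cherry on this tree, so they are sister taxa.

Sclerops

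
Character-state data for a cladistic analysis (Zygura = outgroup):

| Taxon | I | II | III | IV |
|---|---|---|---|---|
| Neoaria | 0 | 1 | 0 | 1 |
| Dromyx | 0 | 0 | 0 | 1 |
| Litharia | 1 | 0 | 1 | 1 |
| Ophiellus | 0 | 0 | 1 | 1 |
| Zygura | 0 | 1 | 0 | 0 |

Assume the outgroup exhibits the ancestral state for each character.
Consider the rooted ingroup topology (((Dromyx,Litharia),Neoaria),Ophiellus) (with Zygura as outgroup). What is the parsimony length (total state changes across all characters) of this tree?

Map each character onto (((Dromyx,Litharia),Neoaria),Ophiellus) (rooted by Zygura) and count the minimum state changes it requires (Fitch parsimony):
I: 1; II: 2; III: 2; IV: 1.
Total tree length = 6.

6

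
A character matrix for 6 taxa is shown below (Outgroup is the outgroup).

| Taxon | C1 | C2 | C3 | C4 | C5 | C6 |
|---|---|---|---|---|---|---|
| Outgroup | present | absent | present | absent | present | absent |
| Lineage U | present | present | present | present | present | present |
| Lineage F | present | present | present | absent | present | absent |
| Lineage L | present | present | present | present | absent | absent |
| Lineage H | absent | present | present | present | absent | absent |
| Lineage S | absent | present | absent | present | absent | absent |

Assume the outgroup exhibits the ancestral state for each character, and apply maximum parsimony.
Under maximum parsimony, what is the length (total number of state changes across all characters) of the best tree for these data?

Character polarity is set by the outgroup: the derived state is whichever differs from the outgroup's state, so for C1, C3, C5 the derived state is 'absent', and for the remaining characters it is 'present'.
C1 (derived state 'absent') is shared by Lineage H and Lineage S — a synapomorphy uniting that clade.
C2 (derived state 'present') is shared by all ingroup taxa — unites the whole ingroup.
C3: derived state 'absent' in Lineage S only — an autapomorphy, so it tells us nothing about relationships among taxa.
C4: derived state 'present' in Lineage H, Lineage L, Lineage S, and Lineage U only — synapomorphy for {Lineage H, Lineage L, Lineage S, Lineage U}.
Only Lineage H, Lineage L, and Lineage S show the derived state 'absent' for C5, supporting them as a clade.
C6 (derived state 'present') is unique to Lineage U (autapomorphy; uninformative for grouping).
Most parsimonious ingroup topology: ((Lineage U,((Lineage H,Lineage S),Lineage L)),Lineage F).
Changes per character on this tree: C1: 1; C2: 1; C3: 1; C4: 1; C5: 1; C6: 1.
Total = 6.

6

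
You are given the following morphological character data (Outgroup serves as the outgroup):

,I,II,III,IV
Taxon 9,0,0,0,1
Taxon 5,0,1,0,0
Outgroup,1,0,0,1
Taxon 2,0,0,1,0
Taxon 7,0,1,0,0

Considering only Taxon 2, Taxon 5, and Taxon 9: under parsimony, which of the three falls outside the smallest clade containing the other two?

Taxon 9

Character polarity is set by the outgroup: the derived state is whichever differs from the outgroup's state, so for I, IV the derived state is '0', and for the remaining characters it is '1'.
I (derived state '0') is shared by all ingroup taxa — unites the whole ingroup.
Only Taxon 5 and Taxon 7 show the derived state '1' for II, supporting them as a clade.
III (derived state '1') is unique to Taxon 2 (autapomorphy; uninformative for grouping).
IV: derived state '0' in Taxon 2, Taxon 5, and Taxon 7 only — synapomorphy for {Taxon 2, Taxon 5, Taxon 7}.
Most parsimonious ingroup topology: ((Taxon 2,(Taxon 5,Taxon 7)),Taxon 9).
Taxon 5 and Taxon 2 share a more recent common ancestor with each other than either does with Taxon 9, so Taxon 9 is the least closely related of the three.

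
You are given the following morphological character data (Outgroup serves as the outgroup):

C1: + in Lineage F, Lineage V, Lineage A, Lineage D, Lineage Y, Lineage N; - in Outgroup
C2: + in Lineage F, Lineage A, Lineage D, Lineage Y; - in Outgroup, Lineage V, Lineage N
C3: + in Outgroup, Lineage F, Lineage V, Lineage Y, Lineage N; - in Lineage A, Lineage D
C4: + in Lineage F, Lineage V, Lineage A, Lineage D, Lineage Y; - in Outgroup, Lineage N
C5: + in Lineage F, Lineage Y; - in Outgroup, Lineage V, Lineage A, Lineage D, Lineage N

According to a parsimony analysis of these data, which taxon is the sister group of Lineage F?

Character polarity is set by the outgroup: the derived state is whichever differs from the outgroup's state, so for C3 the derived state is '-', and for the remaining characters it is '+'.
All ingroup taxa share the derived state '+' for C1; it defines the ingroup but does not resolve relationships within it.
C2 (derived state '+') is shared by Lineage A, Lineage D, Lineage F, and Lineage Y — a synapomorphy uniting that clade.
C3 (derived state '-') is shared by Lineage A and Lineage D — a synapomorphy uniting that clade.
C4 (derived state '+') is shared by Lineage A, Lineage D, Lineage F, Lineage V, and Lineage Y — a synapomorphy uniting that clade.
C5 (derived state '+') is shared by Lineage F and Lineage Y — a synapomorphy uniting that clade.
Most parsimonious ingroup topology: ((((Lineage F,Lineage Y),(Lineage A,Lineage D)),Lineage V),Lineage N).
Lineage F and Lineage Y form a cherry on this tree, so they are sister taxa.

Lineage Y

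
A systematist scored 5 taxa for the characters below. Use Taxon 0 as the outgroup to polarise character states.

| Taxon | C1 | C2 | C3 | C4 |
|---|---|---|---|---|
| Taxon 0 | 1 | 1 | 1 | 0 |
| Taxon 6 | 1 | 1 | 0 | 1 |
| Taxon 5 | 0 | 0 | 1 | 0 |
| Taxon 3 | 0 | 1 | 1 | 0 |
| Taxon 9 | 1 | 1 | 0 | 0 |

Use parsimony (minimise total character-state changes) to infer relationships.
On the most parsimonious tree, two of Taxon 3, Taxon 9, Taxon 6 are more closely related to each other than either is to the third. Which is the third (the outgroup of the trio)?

Character polarity is set by the outgroup: the derived state is whichever differs from the outgroup's state, so for C1, C2, C3 the derived state is '0', and for the remaining characters it is '1'.
C1: derived state '0' in Taxon 3 and Taxon 5 only — synapomorphy for {Taxon 3, Taxon 5}.
C2 (derived state '0') is unique to Taxon 5 (autapomorphy; uninformative for grouping).
C3 (derived state '0') is shared by Taxon 6 and Taxon 9 — a synapomorphy uniting that clade.
C4 (derived state '1') is unique to Taxon 6 (autapomorphy; uninformative for grouping).
Most parsimonious ingroup topology: ((Taxon 3,Taxon 5),(Taxon 6,Taxon 9)).
Taxon 9 and Taxon 6 share a more recent common ancestor with each other than either does with Taxon 3, so Taxon 3 is the least closely related of the three.

Taxon 3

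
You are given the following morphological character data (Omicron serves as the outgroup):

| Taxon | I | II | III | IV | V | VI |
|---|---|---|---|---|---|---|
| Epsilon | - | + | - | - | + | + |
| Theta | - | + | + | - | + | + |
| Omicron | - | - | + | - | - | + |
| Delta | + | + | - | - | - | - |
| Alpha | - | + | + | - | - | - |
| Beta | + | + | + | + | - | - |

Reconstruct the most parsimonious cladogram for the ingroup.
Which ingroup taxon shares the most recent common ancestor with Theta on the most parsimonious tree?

Character polarity is set by the outgroup: the derived state is whichever differs from the outgroup's state, so for III, VI the derived state is '-', and for the remaining characters it is '+'.
I (derived state '+') is shared by Beta and Delta — a synapomorphy uniting that clade.
II (derived state '+') is shared by all ingroup taxa — unites the whole ingroup.
III groups Delta and Epsilon, which is incompatible with the clades supported by the remaining characters; treating it as convergent (homoplasy) costs fewer steps than any alternative tree.
IV (derived state '+') is unique to Beta (autapomorphy; uninformative for grouping).
V: derived state '+' in Epsilon and Theta only — synapomorphy for {Epsilon, Theta}.
VI: derived state '-' in Alpha, Beta, and Delta only — synapomorphy for {Alpha, Beta, Delta}.
Most parsimonious ingroup topology: (((Beta,Delta),Alpha),(Theta,Epsilon)).
Theta and Epsilon form a cherry on this tree, so they are sister taxa.

Epsilon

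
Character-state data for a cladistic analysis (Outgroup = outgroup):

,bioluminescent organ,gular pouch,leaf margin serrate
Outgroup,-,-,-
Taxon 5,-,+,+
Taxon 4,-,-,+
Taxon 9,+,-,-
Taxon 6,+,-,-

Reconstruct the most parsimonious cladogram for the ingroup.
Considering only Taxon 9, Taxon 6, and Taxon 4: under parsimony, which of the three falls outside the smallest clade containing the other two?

The outgroup has state '-' for every character, so '+' is the derived state throughout.
bioluminescent organ (derived state '+') is shared by Taxon 6 and Taxon 9 — a synapomorphy uniting that clade.
gular pouch (derived state '+') is unique to Taxon 5 (autapomorphy; uninformative for grouping).
leaf margin serrate (derived state '+') is shared by Taxon 4 and Taxon 5 — a synapomorphy uniting that clade.
Most parsimonious ingroup topology: ((Taxon 5,Taxon 4),(Taxon 9,Taxon 6)).
Taxon 6 and Taxon 9 share a more recent common ancestor with each other than either does with Taxon 4, so Taxon 4 is the least closely related of the three.

Taxon 4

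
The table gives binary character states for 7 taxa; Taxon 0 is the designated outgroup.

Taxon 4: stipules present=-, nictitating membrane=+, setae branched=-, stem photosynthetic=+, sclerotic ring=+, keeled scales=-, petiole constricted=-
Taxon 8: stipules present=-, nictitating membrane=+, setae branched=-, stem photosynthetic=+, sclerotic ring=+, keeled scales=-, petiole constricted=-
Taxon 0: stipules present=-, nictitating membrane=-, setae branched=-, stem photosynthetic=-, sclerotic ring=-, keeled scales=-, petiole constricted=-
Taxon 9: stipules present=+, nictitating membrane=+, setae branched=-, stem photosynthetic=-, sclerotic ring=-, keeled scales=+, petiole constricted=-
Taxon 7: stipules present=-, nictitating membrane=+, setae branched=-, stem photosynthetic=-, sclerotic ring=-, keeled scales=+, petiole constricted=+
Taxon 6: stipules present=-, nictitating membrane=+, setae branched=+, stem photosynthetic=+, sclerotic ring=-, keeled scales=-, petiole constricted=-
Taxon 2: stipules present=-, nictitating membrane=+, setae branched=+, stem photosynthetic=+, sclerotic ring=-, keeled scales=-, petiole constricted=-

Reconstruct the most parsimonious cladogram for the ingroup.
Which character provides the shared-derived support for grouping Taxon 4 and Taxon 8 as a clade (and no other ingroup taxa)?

The outgroup has state '-' for every character, so '+' is the derived state throughout.
stipules present (derived state '+') is unique to Taxon 9 (autapomorphy; uninformative for grouping).
nictitating membrane (derived state '+') is shared by all ingroup taxa — unites the whole ingroup.
setae branched: derived state '+' in Taxon 2 and Taxon 6 only — synapomorphy for {Taxon 2, Taxon 6}.
stem photosynthetic (derived state '+') is shared by Taxon 2, Taxon 4, Taxon 6, and Taxon 8 — a synapomorphy uniting that clade.
Only Taxon 4 and Taxon 8 show the derived state '+' for sclerotic ring, supporting them as a clade.
Only Taxon 7 and Taxon 9 show the derived state '+' for keeled scales, supporting them as a clade.
petiole constricted (derived state '+') is unique to Taxon 7 (autapomorphy; uninformative for grouping).
Most parsimonious ingroup topology: (((Taxon 4,Taxon 8),(Taxon 2,Taxon 6)),(Taxon 9,Taxon 7)).
The clade {Taxon 4, Taxon 8} is supported by sclerotic ring: its derived state '+' occurs in exactly those taxa and in no other taxon (including the outgroup).

sclerotic ring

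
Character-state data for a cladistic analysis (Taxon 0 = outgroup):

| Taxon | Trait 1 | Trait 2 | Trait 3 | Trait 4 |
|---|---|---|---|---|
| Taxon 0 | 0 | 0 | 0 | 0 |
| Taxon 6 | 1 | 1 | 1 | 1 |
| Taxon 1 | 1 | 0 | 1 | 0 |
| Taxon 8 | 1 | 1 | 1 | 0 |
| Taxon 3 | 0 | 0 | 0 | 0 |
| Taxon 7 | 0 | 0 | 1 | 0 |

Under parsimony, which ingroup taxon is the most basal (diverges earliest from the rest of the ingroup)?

Taxon 3

The outgroup has state '0' for every character, so '1' is the derived state throughout.
Trait 1 (derived state '1') is shared by Taxon 1, Taxon 6, and Taxon 8 — a synapomorphy uniting that clade.
Trait 2: derived state '1' in Taxon 6 and Taxon 8 only — synapomorphy for {Taxon 6, Taxon 8}.
Only Taxon 1, Taxon 6, Taxon 7, and Taxon 8 show the derived state '1' for Trait 3, supporting them as a clade.
Trait 4: derived state '1' in Taxon 6 only — an autapomorphy, so it tells us nothing about relationships among taxa.
Most parsimonious ingroup topology: ((((Taxon 6,Taxon 8),Taxon 1),Taxon 7),Taxon 3).
Taxon 3 is sister to the clade containing all other ingroup taxa, so it is the earliest-diverging (most basal) ingroup lineage.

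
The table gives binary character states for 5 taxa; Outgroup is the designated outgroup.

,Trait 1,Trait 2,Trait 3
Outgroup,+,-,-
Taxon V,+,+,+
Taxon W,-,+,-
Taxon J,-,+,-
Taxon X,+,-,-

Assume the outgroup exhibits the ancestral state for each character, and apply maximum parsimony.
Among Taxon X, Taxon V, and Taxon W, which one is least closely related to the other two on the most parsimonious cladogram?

Taxon X

Character polarity is set by the outgroup: the derived state is whichever differs from the outgroup's state, so for Trait 1 the derived state is '-', and for the remaining characters it is '+'.
Trait 1 (derived state '-') is shared by Taxon J and Taxon W — a synapomorphy uniting that clade.
Trait 2 (derived state '+') is shared by Taxon J, Taxon V, and Taxon W — a synapomorphy uniting that clade.
Trait 3: derived state '+' in Taxon V only — an autapomorphy, so it tells us nothing about relationships among taxa.
Most parsimonious ingroup topology: ((Taxon V,(Taxon W,Taxon J)),Taxon X).
Taxon W and Taxon V share a more recent common ancestor with each other than either does with Taxon X, so Taxon X is the least closely related of the three.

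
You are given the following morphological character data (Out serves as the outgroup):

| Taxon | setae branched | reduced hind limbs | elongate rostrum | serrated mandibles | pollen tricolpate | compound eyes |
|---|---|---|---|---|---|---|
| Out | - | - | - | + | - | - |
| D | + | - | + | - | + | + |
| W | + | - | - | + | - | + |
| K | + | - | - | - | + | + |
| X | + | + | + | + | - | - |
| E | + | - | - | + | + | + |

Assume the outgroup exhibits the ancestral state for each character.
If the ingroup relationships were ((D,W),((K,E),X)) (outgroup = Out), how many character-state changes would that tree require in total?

Map each character onto ((D,W),((K,E),X)) (rooted by Out) and count the minimum state changes it requires (Fitch parsimony):
setae branched: 1; reduced hind limbs: 1; elongate rostrum: 2; serrated mandibles: 2; pollen tricolpate: 2; compound eyes: 2.
Total tree length = 10.

10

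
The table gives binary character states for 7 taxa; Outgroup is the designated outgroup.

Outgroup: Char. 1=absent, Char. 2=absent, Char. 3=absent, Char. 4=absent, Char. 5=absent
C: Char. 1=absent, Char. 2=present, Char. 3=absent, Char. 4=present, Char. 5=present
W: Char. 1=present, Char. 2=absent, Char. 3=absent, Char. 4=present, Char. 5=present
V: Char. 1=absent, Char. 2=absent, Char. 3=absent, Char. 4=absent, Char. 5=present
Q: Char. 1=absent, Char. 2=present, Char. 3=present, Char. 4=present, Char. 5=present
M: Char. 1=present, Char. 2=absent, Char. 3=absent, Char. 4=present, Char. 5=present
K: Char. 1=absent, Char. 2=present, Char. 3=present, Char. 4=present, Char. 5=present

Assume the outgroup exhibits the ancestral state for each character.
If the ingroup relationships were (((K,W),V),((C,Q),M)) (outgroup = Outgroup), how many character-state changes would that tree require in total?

Map each character onto (((K,W),V),((C,Q),M)) (rooted by Outgroup) and count the minimum state changes it requires (Fitch parsimony):
Char. 1: 2; Char. 2: 2; Char. 3: 2; Char. 4: 2; Char. 5: 1.
Total tree length = 9.

9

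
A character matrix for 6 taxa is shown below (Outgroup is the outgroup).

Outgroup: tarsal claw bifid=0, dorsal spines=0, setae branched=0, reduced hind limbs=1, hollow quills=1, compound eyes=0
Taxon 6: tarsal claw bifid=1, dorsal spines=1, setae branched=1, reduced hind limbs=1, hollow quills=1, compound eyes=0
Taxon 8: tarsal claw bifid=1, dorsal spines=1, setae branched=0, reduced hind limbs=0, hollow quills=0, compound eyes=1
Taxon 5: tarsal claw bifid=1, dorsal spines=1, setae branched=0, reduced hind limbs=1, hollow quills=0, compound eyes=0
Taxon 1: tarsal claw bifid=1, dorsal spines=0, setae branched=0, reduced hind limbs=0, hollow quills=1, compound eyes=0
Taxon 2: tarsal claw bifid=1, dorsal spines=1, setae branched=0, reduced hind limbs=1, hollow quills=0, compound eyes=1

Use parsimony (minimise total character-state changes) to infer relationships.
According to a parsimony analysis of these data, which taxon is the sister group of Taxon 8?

Taxon 2

Character polarity is set by the outgroup: the derived state is whichever differs from the outgroup's state, so for reduced hind limbs, hollow quills the derived state is '0', and for the remaining characters it is '1'.
tarsal claw bifid (derived state '1') is shared by all ingroup taxa — unites the whole ingroup.
dorsal spines: derived state '1' in Taxon 2, Taxon 5, Taxon 6, and Taxon 8 only — synapomorphy for {Taxon 2, Taxon 5, Taxon 6, Taxon 8}.
setae branched (derived state '1') is unique to Taxon 6 (autapomorphy; uninformative for grouping).
reduced hind limbs (state '0') occurs in Taxon 1 and Taxon 8 but conflicts with the nesting implied by the other characters — most parsimoniously interpreted as homoplasy.
hollow quills (derived state '0') is shared by Taxon 2, Taxon 5, and Taxon 8 — a synapomorphy uniting that clade.
Only Taxon 2 and Taxon 8 show the derived state '1' for compound eyes, supporting them as a clade.
Most parsimonious ingroup topology: ((Taxon 6,((Taxon 8,Taxon 2),Taxon 5)),Taxon 1).
Taxon 8 and Taxon 2 form a cherry on this tree, so they are sister taxa.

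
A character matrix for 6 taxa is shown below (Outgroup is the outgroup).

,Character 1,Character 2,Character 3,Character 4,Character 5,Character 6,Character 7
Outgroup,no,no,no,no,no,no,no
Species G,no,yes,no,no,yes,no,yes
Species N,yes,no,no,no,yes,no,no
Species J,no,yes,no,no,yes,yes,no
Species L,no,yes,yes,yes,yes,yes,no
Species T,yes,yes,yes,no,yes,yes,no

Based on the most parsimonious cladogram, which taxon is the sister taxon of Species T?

The outgroup has state 'no' for every character, so 'yes' is the derived state throughout.
Character 1 groups Species N and Species T, which is incompatible with the clades supported by the remaining characters; treating it as convergent (homoplasy) costs fewer steps than any alternative tree.
Character 2: derived state 'yes' in Species G, Species J, Species L, and Species T only — synapomorphy for {Species G, Species J, Species L, Species T}.
Only Species L and Species T show the derived state 'yes' for Character 3, supporting them as a clade.
Character 4: derived state 'yes' in Species L only — an autapomorphy, so it tells us nothing about relationships among taxa.
Character 5 (derived state 'yes') is shared by all ingroup taxa — unites the whole ingroup.
Only Species J, Species L, and Species T show the derived state 'yes' for Character 6, supporting them as a clade.
Character 7 (derived state 'yes') is unique to Species G (autapomorphy; uninformative for grouping).
Most parsimonious ingroup topology: ((Species G,(Species J,(Species L,Species T))),Species N).
Species T and Species L form a cherry on this tree, so they are sister taxa.

Species L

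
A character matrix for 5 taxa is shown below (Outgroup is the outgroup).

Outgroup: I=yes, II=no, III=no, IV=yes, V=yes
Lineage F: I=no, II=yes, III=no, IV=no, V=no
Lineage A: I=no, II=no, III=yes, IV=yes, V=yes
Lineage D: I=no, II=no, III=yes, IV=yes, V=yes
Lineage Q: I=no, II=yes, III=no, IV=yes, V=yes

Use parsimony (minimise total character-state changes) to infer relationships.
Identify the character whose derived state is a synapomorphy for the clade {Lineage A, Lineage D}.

III

Character polarity is set by the outgroup: the derived state is whichever differs from the outgroup's state, so for I, IV, V the derived state is 'no', and for the remaining characters it is 'yes'.
All ingroup taxa share the derived state 'no' for I; it defines the ingroup but does not resolve relationships within it.
II: derived state 'yes' in Lineage F and Lineage Q only — synapomorphy for {Lineage F, Lineage Q}.
III: derived state 'yes' in Lineage A and Lineage D only — synapomorphy for {Lineage A, Lineage D}.
IV: derived state 'no' in Lineage F only — an autapomorphy, so it tells us nothing about relationships among taxa.
V (derived state 'no') is unique to Lineage F (autapomorphy; uninformative for grouping).
Most parsimonious ingroup topology: ((Lineage F,Lineage Q),(Lineage A,Lineage D)).
The clade {Lineage A, Lineage D} is supported by III: its derived state 'yes' occurs in exactly those taxa and in no other taxon (including the outgroup).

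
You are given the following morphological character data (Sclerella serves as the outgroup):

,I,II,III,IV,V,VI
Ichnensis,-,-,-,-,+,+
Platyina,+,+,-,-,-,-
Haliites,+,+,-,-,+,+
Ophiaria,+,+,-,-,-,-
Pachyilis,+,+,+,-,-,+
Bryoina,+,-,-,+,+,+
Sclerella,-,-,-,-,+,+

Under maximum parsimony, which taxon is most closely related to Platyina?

Character polarity is set by the outgroup: the derived state is whichever differs from the outgroup's state, so for V, VI the derived state is '-', and for the remaining characters it is '+'.
I (derived state '+') is shared by Bryoina, Haliites, Ophiaria, Pachyilis, and Platyina — a synapomorphy uniting that clade.
II: derived state '+' in Haliites, Ophiaria, Pachyilis, and Platyina only — synapomorphy for {Haliites, Ophiaria, Pachyilis, Platyina}.
III: derived state '+' in Pachyilis only — an autapomorphy, so it tells us nothing about relationships among taxa.
IV: derived state '+' in Bryoina only — an autapomorphy, so it tells us nothing about relationships among taxa.
Only Ophiaria, Pachyilis, and Platyina show the derived state '-' for V, supporting them as a clade.
VI (derived state '-') is shared by Ophiaria and Platyina — a synapomorphy uniting that clade.
Most parsimonious ingroup topology: ((((Pachyilis,(Platyina,Ophiaria)),Haliites),Bryoina),Ichnensis).
Platyina and Ophiaria form a cherry on this tree, so they are sister taxa.

Ophiaria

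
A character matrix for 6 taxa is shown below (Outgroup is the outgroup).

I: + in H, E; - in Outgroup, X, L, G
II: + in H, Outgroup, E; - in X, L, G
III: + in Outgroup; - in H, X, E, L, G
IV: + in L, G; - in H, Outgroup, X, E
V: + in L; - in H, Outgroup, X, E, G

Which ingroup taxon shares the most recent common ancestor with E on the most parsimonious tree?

Character polarity is set by the outgroup: the derived state is whichever differs from the outgroup's state, so for II, III the derived state is '-', and for the remaining characters it is '+'.
I: derived state '+' in E and H only — synapomorphy for {E, H}.
II: derived state '-' in G, L, and X only — synapomorphy for {G, L, X}.
III (derived state '-') is shared by all ingroup taxa — unites the whole ingroup.
IV (derived state '+') is shared by G and L — a synapomorphy uniting that clade.
V (derived state '+') is unique to L (autapomorphy; uninformative for grouping).
Most parsimonious ingroup topology: (((G,L),X),(H,E)).
E and H form a cherry on this tree, so they are sister taxa.

H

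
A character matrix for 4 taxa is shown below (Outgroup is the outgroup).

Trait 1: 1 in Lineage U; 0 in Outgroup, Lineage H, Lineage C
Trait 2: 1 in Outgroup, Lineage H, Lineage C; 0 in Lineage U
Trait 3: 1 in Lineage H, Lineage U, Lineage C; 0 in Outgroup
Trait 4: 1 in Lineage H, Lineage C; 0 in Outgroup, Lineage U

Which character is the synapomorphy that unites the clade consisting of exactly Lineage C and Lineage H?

Trait 4

Character polarity is set by the outgroup: the derived state is whichever differs from the outgroup's state, so for Trait 2 the derived state is '0', and for the remaining characters it is '1'.
Trait 1 (derived state '1') is unique to Lineage U (autapomorphy; uninformative for grouping).
Trait 2 (derived state '0') is unique to Lineage U (autapomorphy; uninformative for grouping).
All ingroup taxa share the derived state '1' for Trait 3; it defines the ingroup but does not resolve relationships within it.
Trait 4: derived state '1' in Lineage C and Lineage H only — synapomorphy for {Lineage C, Lineage H}.
Most parsimonious ingroup topology: ((Lineage H,Lineage C),Lineage U).
The clade {Lineage C, Lineage H} is supported by Trait 4: its derived state '1' occurs in exactly those taxa and in no other taxon (including the outgroup).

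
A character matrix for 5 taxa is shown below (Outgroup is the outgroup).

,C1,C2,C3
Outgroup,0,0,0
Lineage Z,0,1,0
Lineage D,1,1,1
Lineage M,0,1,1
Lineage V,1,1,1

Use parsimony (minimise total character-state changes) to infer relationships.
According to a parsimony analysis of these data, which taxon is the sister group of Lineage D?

The outgroup has state '0' for every character, so '1' is the derived state throughout.
C1: derived state '1' in Lineage D and Lineage V only — synapomorphy for {Lineage D, Lineage V}.
All ingroup taxa share the derived state '1' for C2; it defines the ingroup but does not resolve relationships within it.
C3: derived state '1' in Lineage D, Lineage M, and Lineage V only — synapomorphy for {Lineage D, Lineage M, Lineage V}.
Most parsimonious ingroup topology: (Lineage Z,((Lineage D,Lineage V),Lineage M)).
Lineage D and Lineage V form a cherry on this tree, so they are sister taxa.

Lineage V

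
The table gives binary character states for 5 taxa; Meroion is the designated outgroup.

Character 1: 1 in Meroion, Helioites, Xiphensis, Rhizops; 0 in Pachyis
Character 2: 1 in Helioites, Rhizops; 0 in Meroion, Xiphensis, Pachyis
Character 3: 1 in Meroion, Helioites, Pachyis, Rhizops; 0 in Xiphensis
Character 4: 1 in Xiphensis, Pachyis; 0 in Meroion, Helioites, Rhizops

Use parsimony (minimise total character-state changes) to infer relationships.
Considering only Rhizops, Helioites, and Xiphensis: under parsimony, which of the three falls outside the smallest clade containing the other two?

Xiphensis

Character polarity is set by the outgroup: the derived state is whichever differs from the outgroup's state, so for Character 1, Character 3 the derived state is '0', and for the remaining characters it is '1'.
Character 1 (derived state '0') is unique to Pachyis (autapomorphy; uninformative for grouping).
Character 2 (derived state '1') is shared by Helioites and Rhizops — a synapomorphy uniting that clade.
Character 3 (derived state '0') is unique to Xiphensis (autapomorphy; uninformative for grouping).
Character 4: derived state '1' in Pachyis and Xiphensis only — synapomorphy for {Pachyis, Xiphensis}.
Most parsimonious ingroup topology: ((Helioites,Rhizops),(Xiphensis,Pachyis)).
Helioites and Rhizops share a more recent common ancestor with each other than either does with Xiphensis, so Xiphensis is the least closely related of the three.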